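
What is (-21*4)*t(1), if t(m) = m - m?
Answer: 0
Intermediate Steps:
t(m) = 0
(-21*4)*t(1) = -21*4*0 = -84*0 = 0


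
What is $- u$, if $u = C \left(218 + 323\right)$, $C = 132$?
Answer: $-71412$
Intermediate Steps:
$u = 71412$ ($u = 132 \left(218 + 323\right) = 132 \cdot 541 = 71412$)
$- u = \left(-1\right) 71412 = -71412$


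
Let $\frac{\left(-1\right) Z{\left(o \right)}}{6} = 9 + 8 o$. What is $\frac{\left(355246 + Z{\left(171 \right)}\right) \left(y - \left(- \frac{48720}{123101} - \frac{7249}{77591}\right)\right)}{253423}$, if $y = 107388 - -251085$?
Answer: $\frac{108005715216429766528}{220052482625663} \approx 4.9082 \cdot 10^{5}$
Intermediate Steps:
$y = 358473$ ($y = 107388 + 251085 = 358473$)
$Z{\left(o \right)} = -54 - 48 o$ ($Z{\left(o \right)} = - 6 \left(9 + 8 o\right) = -54 - 48 o$)
$\frac{\left(355246 + Z{\left(171 \right)}\right) \left(y - \left(- \frac{48720}{123101} - \frac{7249}{77591}\right)\right)}{253423} = \frac{\left(355246 - 8262\right) \left(358473 - \left(- \frac{48720}{123101} - \frac{7249}{77591}\right)\right)}{253423} = \left(355246 - 8262\right) \left(358473 - - \frac{4672592669}{9551529691}\right) \frac{1}{253423} = \left(355246 - 8262\right) \left(358473 + \left(\frac{48720}{123101} + \frac{7249}{77591}\right)\right) \frac{1}{253423} = 346984 \left(358473 + \frac{4672592669}{9551529691}\right) \frac{1}{253423} = 346984 \cdot \frac{3423970175514512}{9551529691} \cdot \frac{1}{253423} = \frac{108005715216429766528}{868320881} \cdot \frac{1}{253423} = \frac{108005715216429766528}{220052482625663}$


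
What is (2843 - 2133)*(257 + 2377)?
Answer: 1870140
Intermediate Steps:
(2843 - 2133)*(257 + 2377) = 710*2634 = 1870140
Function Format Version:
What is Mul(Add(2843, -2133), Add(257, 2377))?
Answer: 1870140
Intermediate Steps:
Mul(Add(2843, -2133), Add(257, 2377)) = Mul(710, 2634) = 1870140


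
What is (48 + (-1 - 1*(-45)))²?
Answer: 8464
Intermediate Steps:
(48 + (-1 - 1*(-45)))² = (48 + (-1 + 45))² = (48 + 44)² = 92² = 8464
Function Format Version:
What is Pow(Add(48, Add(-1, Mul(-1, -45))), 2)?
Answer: 8464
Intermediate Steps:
Pow(Add(48, Add(-1, Mul(-1, -45))), 2) = Pow(Add(48, Add(-1, 45)), 2) = Pow(Add(48, 44), 2) = Pow(92, 2) = 8464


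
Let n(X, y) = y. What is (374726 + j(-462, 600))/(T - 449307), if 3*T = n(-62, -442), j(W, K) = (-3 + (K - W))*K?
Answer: -3030378/1348363 ≈ -2.2474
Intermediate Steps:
j(W, K) = K*(-3 + K - W) (j(W, K) = (-3 + K - W)*K = K*(-3 + K - W))
T = -442/3 (T = (⅓)*(-442) = -442/3 ≈ -147.33)
(374726 + j(-462, 600))/(T - 449307) = (374726 + 600*(-3 + 600 - 1*(-462)))/(-442/3 - 449307) = (374726 + 600*(-3 + 600 + 462))/(-1348363/3) = (374726 + 600*1059)*(-3/1348363) = (374726 + 635400)*(-3/1348363) = 1010126*(-3/1348363) = -3030378/1348363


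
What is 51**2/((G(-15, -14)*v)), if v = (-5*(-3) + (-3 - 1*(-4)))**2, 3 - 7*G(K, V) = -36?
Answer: 6069/3328 ≈ 1.8236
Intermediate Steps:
G(K, V) = 39/7 (G(K, V) = 3/7 - 1/7*(-36) = 3/7 + 36/7 = 39/7)
v = 256 (v = (15 + (-3 + 4))**2 = (15 + 1)**2 = 16**2 = 256)
51**2/((G(-15, -14)*v)) = 51**2/(((39/7)*256)) = 2601/(9984/7) = 2601*(7/9984) = 6069/3328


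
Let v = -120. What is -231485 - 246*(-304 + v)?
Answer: -127181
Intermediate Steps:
-231485 - 246*(-304 + v) = -231485 - 246*(-304 - 120) = -231485 - 246*(-424) = -231485 + 104304 = -127181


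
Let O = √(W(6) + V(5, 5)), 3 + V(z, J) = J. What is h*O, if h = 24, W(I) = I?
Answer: 48*√2 ≈ 67.882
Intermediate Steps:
V(z, J) = -3 + J
O = 2*√2 (O = √(6 + (-3 + 5)) = √(6 + 2) = √8 = 2*√2 ≈ 2.8284)
h*O = 24*(2*√2) = 48*√2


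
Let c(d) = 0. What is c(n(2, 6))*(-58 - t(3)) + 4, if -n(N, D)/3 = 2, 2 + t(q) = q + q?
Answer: 4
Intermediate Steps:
t(q) = -2 + 2*q (t(q) = -2 + (q + q) = -2 + 2*q)
n(N, D) = -6 (n(N, D) = -3*2 = -6)
c(n(2, 6))*(-58 - t(3)) + 4 = 0*(-58 - (-2 + 2*3)) + 4 = 0*(-58 - (-2 + 6)) + 4 = 0*(-58 - 1*4) + 4 = 0*(-58 - 4) + 4 = 0*(-62) + 4 = 0 + 4 = 4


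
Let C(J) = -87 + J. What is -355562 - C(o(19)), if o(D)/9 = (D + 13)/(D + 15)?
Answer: -6043219/17 ≈ -3.5548e+5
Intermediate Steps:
o(D) = 9*(13 + D)/(15 + D) (o(D) = 9*((D + 13)/(D + 15)) = 9*((13 + D)/(15 + D)) = 9*(13 + D)/(15 + D))
-355562 - C(o(19)) = -355562 - (-87 + 9*(13 + 19)/(15 + 19)) = -355562 - (-87 + 9*32/34) = -355562 - (-87 + 9*(1/34)*32) = -355562 - (-87 + 144/17) = -355562 - 1*(-1335/17) = -355562 + 1335/17 = -6043219/17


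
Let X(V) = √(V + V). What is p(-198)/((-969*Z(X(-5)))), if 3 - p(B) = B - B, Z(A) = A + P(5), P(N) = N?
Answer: I/(323*(√10 - 5*I)) ≈ -0.00044228 + 0.00027972*I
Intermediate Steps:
X(V) = √2*√V (X(V) = √(2*V) = √2*√V)
Z(A) = 5 + A (Z(A) = A + 5 = 5 + A)
p(B) = 3 (p(B) = 3 - (B - B) = 3 - 1*0 = 3 + 0 = 3)
p(-198)/((-969*Z(X(-5)))) = 3/((-969*(5 + √2*√(-5)))) = 3/((-969*(5 + √2*(I*√5)))) = 3/((-969*(5 + I*√10))) = 3/(-4845 - 969*I*√10)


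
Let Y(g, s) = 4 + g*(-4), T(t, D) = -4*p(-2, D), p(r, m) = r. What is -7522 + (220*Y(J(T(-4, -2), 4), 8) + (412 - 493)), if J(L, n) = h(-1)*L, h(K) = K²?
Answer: -13763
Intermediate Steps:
T(t, D) = 8 (T(t, D) = -4*(-2) = 8)
J(L, n) = L (J(L, n) = (-1)²*L = 1*L = L)
Y(g, s) = 4 - 4*g
-7522 + (220*Y(J(T(-4, -2), 4), 8) + (412 - 493)) = -7522 + (220*(4 - 4*8) + (412 - 493)) = -7522 + (220*(4 - 32) - 81) = -7522 + (220*(-28) - 81) = -7522 + (-6160 - 81) = -7522 - 6241 = -13763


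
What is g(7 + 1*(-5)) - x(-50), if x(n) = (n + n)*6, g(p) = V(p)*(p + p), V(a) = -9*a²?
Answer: 456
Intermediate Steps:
g(p) = -18*p³ (g(p) = (-9*p²)*(p + p) = (-9*p²)*(2*p) = -18*p³)
x(n) = 12*n (x(n) = (2*n)*6 = 12*n)
g(7 + 1*(-5)) - x(-50) = -18*(7 + 1*(-5))³ - 12*(-50) = -18*(7 - 5)³ - 1*(-600) = -18*2³ + 600 = -18*8 + 600 = -144 + 600 = 456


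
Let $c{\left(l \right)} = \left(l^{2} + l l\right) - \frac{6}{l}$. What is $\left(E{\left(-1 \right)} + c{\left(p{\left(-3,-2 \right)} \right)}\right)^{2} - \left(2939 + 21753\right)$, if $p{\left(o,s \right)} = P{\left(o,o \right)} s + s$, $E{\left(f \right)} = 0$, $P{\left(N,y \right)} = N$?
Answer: $- \frac{95047}{4} \approx -23762.0$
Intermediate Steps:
$p{\left(o,s \right)} = s + o s$ ($p{\left(o,s \right)} = o s + s = s + o s$)
$c{\left(l \right)} = - \frac{6}{l} + 2 l^{2}$ ($c{\left(l \right)} = \left(l^{2} + l^{2}\right) - \frac{6}{l} = 2 l^{2} - \frac{6}{l} = - \frac{6}{l} + 2 l^{2}$)
$\left(E{\left(-1 \right)} + c{\left(p{\left(-3,-2 \right)} \right)}\right)^{2} - \left(2939 + 21753\right) = \left(0 + \frac{2 \left(-3 + \left(- 2 \left(1 - 3\right)\right)^{3}\right)}{\left(-2\right) \left(1 - 3\right)}\right)^{2} - \left(2939 + 21753\right) = \left(0 + \frac{2 \left(-3 + \left(\left(-2\right) \left(-2\right)\right)^{3}\right)}{\left(-2\right) \left(-2\right)}\right)^{2} - 24692 = \left(0 + \frac{2 \left(-3 + 4^{3}\right)}{4}\right)^{2} - 24692 = \left(0 + 2 \cdot \frac{1}{4} \left(-3 + 64\right)\right)^{2} - 24692 = \left(0 + 2 \cdot \frac{1}{4} \cdot 61\right)^{2} - 24692 = \left(0 + \frac{61}{2}\right)^{2} - 24692 = \left(\frac{61}{2}\right)^{2} - 24692 = \frac{3721}{4} - 24692 = - \frac{95047}{4}$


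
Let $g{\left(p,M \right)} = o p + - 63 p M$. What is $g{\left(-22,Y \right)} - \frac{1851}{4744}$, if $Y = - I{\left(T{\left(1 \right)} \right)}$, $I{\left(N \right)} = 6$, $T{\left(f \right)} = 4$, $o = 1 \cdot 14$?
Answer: $- \frac{40914107}{4744} \approx -8624.4$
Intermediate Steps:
$o = 14$
$Y = -6$ ($Y = \left(-1\right) 6 = -6$)
$g{\left(p,M \right)} = 14 p - 63 M p$ ($g{\left(p,M \right)} = 14 p + - 63 p M = 14 p - 63 M p$)
$g{\left(-22,Y \right)} - \frac{1851}{4744} = 7 \left(-22\right) \left(2 - -54\right) - \frac{1851}{4744} = 7 \left(-22\right) \left(2 + 54\right) - 1851 \cdot \frac{1}{4744} = 7 \left(-22\right) 56 - \frac{1851}{4744} = -8624 - \frac{1851}{4744} = - \frac{40914107}{4744}$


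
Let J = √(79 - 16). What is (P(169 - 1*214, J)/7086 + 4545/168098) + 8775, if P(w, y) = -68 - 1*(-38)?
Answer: 1742050328105/198523738 ≈ 8775.0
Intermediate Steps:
J = 3*√7 (J = √63 = 3*√7 ≈ 7.9373)
P(w, y) = -30 (P(w, y) = -68 + 38 = -30)
(P(169 - 1*214, J)/7086 + 4545/168098) + 8775 = (-30/7086 + 4545/168098) + 8775 = (-30*1/7086 + 4545*(1/168098)) + 8775 = (-5/1181 + 4545/168098) + 8775 = 4527155/198523738 + 8775 = 1742050328105/198523738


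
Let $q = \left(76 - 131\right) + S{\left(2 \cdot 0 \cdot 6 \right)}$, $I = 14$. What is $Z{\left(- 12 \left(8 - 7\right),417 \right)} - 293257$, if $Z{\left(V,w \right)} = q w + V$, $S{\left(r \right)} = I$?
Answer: $-310366$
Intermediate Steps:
$S{\left(r \right)} = 14$
$q = -41$ ($q = \left(76 - 131\right) + 14 = -55 + 14 = -41$)
$Z{\left(V,w \right)} = V - 41 w$ ($Z{\left(V,w \right)} = - 41 w + V = V - 41 w$)
$Z{\left(- 12 \left(8 - 7\right),417 \right)} - 293257 = \left(- 12 \left(8 - 7\right) - 17097\right) - 293257 = \left(\left(-12\right) 1 - 17097\right) - 293257 = \left(-12 - 17097\right) - 293257 = -17109 - 293257 = -310366$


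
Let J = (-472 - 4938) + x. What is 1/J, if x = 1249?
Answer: -1/4161 ≈ -0.00024033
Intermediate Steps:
J = -4161 (J = (-472 - 4938) + 1249 = -5410 + 1249 = -4161)
1/J = 1/(-4161) = -1/4161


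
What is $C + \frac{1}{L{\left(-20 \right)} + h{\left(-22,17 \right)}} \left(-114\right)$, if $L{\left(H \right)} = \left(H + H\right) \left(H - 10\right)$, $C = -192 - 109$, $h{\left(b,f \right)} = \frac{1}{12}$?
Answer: $- \frac{4336069}{14401} \approx -301.09$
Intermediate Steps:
$h{\left(b,f \right)} = \frac{1}{12}$
$C = -301$
$L{\left(H \right)} = 2 H \left(-10 + H\right)$
$C + \frac{1}{L{\left(-20 \right)} + h{\left(-22,17 \right)}} \left(-114\right) = -301 + \frac{1}{2 \left(-20\right) \left(-10 - 20\right) + \frac{1}{12}} \left(-114\right) = -301 + \frac{1}{2 \left(-20\right) \left(-30\right) + \frac{1}{12}} \left(-114\right) = -301 + \frac{1}{1200 + \frac{1}{12}} \left(-114\right) = -301 + \frac{1}{\frac{14401}{12}} \left(-114\right) = -301 + \frac{12}{14401} \left(-114\right) = -301 - \frac{1368}{14401} = - \frac{4336069}{14401}$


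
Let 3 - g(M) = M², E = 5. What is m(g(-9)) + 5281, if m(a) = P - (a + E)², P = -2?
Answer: -50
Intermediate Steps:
g(M) = 3 - M²
m(a) = -2 - (5 + a)² (m(a) = -2 - (a + 5)² = -2 - (5 + a)²)
m(g(-9)) + 5281 = (-2 - (5 + (3 - 1*(-9)²))²) + 5281 = (-2 - (5 + (3 - 1*81))²) + 5281 = (-2 - (5 + (3 - 81))²) + 5281 = (-2 - (5 - 78)²) + 5281 = (-2 - 1*(-73)²) + 5281 = (-2 - 1*5329) + 5281 = (-2 - 5329) + 5281 = -5331 + 5281 = -50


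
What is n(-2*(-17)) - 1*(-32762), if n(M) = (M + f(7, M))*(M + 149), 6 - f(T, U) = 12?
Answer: 37886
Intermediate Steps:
f(T, U) = -6 (f(T, U) = 6 - 1*12 = 6 - 12 = -6)
n(M) = (-6 + M)*(149 + M) (n(M) = (M - 6)*(M + 149) = (-6 + M)*(149 + M))
n(-2*(-17)) - 1*(-32762) = (-894 + (-2*(-17))² + 143*(-2*(-17))) - 1*(-32762) = (-894 + 34² + 143*34) + 32762 = (-894 + 1156 + 4862) + 32762 = 5124 + 32762 = 37886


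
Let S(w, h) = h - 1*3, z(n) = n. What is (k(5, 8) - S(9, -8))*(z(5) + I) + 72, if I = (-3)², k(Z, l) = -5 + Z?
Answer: 226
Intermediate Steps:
S(w, h) = -3 + h (S(w, h) = h - 3 = -3 + h)
I = 9
(k(5, 8) - S(9, -8))*(z(5) + I) + 72 = ((-5 + 5) - (-3 - 8))*(5 + 9) + 72 = (0 - 1*(-11))*14 + 72 = (0 + 11)*14 + 72 = 11*14 + 72 = 154 + 72 = 226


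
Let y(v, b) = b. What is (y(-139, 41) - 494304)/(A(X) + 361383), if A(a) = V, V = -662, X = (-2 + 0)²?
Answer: -494263/360721 ≈ -1.3702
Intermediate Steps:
X = 4 (X = (-2)² = 4)
A(a) = -662
(y(-139, 41) - 494304)/(A(X) + 361383) = (41 - 494304)/(-662 + 361383) = -494263/360721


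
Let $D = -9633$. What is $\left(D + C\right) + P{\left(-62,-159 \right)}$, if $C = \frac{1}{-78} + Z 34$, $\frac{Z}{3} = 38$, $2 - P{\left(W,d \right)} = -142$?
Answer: $- \frac{437815}{78} \approx -5613.0$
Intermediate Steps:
$P{\left(W,d \right)} = 144$ ($P{\left(W,d \right)} = 2 - -142 = 2 + 142 = 144$)
$Z = 114$ ($Z = 3 \cdot 38 = 114$)
$C = \frac{302327}{78}$ ($C = \frac{1}{-78} + 114 \cdot 34 = - \frac{1}{78} + 3876 = \frac{302327}{78} \approx 3876.0$)
$\left(D + C\right) + P{\left(-62,-159 \right)} = \left(-9633 + \frac{302327}{78}\right) + 144 = - \frac{449047}{78} + 144 = - \frac{437815}{78}$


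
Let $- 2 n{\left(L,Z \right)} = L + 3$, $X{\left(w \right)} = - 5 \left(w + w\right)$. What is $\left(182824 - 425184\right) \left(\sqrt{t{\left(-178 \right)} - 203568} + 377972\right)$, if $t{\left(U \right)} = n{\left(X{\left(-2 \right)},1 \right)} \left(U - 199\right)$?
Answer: $-91605293920 - 121180 i \sqrt{796930} \approx -9.1605 \cdot 10^{10} - 1.0818 \cdot 10^{8} i$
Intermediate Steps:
$X{\left(w \right)} = - 10 w$ ($X{\left(w \right)} = - 5 \cdot 2 w = - 10 w$)
$n{\left(L,Z \right)} = - \frac{3}{2} - \frac{L}{2}$ ($n{\left(L,Z \right)} = - \frac{L + 3}{2} = - \frac{3 + L}{2} = - \frac{3}{2} - \frac{L}{2}$)
$t{\left(U \right)} = \frac{4577}{2} - \frac{23 U}{2}$ ($t{\left(U \right)} = \left(- \frac{3}{2} - \frac{\left(-10\right) \left(-2\right)}{2}\right) \left(U - 199\right) = \left(- \frac{3}{2} - 10\right) \left(-199 + U\right) = - \frac{23 \left(-199 + U\right)}{2} = \frac{4577}{2} - \frac{23 U}{2}$)
$\left(182824 - 425184\right) \left(\sqrt{t{\left(-178 \right)} - 203568} + 377972\right) = \left(182824 - 425184\right) \left(\sqrt{\left(\frac{4577}{2} - -2047\right) - 203568} + 377972\right) = - 242360 \left(\sqrt{\left(\frac{4577}{2} + 2047\right) - 203568} + 377972\right) = - 242360 \left(\sqrt{\frac{8671}{2} - 203568} + 377972\right) = - 242360 \left(\sqrt{- \frac{398465}{2}} + 377972\right) = - 242360 \left(\frac{i \sqrt{796930}}{2} + 377972\right) = - 242360 \left(377972 + \frac{i \sqrt{796930}}{2}\right) = -91605293920 - 121180 i \sqrt{796930}$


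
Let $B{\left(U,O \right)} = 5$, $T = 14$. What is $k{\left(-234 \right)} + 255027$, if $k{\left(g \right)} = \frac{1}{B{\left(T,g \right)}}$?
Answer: $\frac{1275136}{5} \approx 2.5503 \cdot 10^{5}$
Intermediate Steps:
$k{\left(g \right)} = \frac{1}{5}$
$k{\left(-234 \right)} + 255027 = \frac{1}{5} + 255027 = \frac{1275136}{5}$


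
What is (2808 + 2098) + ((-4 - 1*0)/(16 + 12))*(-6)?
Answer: 34348/7 ≈ 4906.9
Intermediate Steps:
(2808 + 2098) + ((-4 - 1*0)/(16 + 12))*(-6) = 4906 + ((-4 + 0)/28)*(-6) = 4906 + ((1/28)*(-4))*(-6) = 4906 - ⅐*(-6) = 4906 + 6/7 = 34348/7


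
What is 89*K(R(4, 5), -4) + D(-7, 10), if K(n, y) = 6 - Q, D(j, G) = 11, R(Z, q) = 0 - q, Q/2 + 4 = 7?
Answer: 11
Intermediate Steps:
Q = 6 (Q = -8 + 2*7 = -8 + 14 = 6)
R(Z, q) = -q
K(n, y) = 0 (K(n, y) = 6 - 1*6 = 6 - 6 = 0)
89*K(R(4, 5), -4) + D(-7, 10) = 89*0 + 11 = 0 + 11 = 11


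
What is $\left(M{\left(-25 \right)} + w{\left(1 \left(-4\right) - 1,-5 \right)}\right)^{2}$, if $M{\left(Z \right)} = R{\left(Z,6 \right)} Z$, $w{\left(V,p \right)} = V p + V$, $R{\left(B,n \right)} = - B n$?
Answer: $13912900$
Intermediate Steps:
$R{\left(B,n \right)} = - B n$
$w{\left(V,p \right)} = V + V p$
$M{\left(Z \right)} = - 6 Z^{2}$ ($M{\left(Z \right)} = \left(-1\right) Z 6 Z = - 6 Z Z = - 6 Z^{2}$)
$\left(M{\left(-25 \right)} + w{\left(1 \left(-4\right) - 1,-5 \right)}\right)^{2} = \left(- 6 \left(-25\right)^{2} + \left(1 \left(-4\right) - 1\right) \left(1 - 5\right)\right)^{2} = \left(\left(-6\right) 625 + \left(-4 - 1\right) \left(-4\right)\right)^{2} = \left(-3750 - -20\right)^{2} = \left(-3750 + 20\right)^{2} = \left(-3730\right)^{2} = 13912900$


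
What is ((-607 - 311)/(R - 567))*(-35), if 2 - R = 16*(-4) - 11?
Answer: -459/7 ≈ -65.571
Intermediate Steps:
R = 77 (R = 2 - (16*(-4) - 11) = 2 - (-64 - 11) = 2 - 1*(-75) = 2 + 75 = 77)
((-607 - 311)/(R - 567))*(-35) = ((-607 - 311)/(77 - 567))*(-35) = -918/(-490)*(-35) = -918*(-1/490)*(-35) = (459/245)*(-35) = -459/7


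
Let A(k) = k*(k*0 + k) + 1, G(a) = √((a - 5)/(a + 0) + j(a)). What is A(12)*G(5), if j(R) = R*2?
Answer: 145*√10 ≈ 458.53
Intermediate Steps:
j(R) = 2*R
G(a) = √(2*a + (-5 + a)/a) (G(a) = √((a - 5)/(a + 0) + 2*a) = √((-5 + a)/a + 2*a) = √(2*a + (-5 + a)/a))
A(k) = 1 + k² (A(k) = k*(0 + k) + 1 = k*k + 1 = k² + 1 = 1 + k²)
A(12)*G(5) = (1 + 12²)*√(1 - 5/5 + 2*5) = (1 + 144)*√(1 - 5*⅕ + 10) = 145*√(1 - 1 + 10) = 145*√10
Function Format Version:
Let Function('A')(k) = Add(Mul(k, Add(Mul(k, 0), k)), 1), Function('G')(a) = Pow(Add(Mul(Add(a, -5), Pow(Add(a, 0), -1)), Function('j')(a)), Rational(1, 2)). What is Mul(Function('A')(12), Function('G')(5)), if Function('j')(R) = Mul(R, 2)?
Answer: Mul(145, Pow(10, Rational(1, 2))) ≈ 458.53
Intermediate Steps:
Function('j')(R) = Mul(2, R)
Function('G')(a) = Pow(Add(Mul(2, a), Mul(Pow(a, -1), Add(-5, a))), Rational(1, 2)) (Function('G')(a) = Pow(Add(Mul(Add(a, -5), Pow(Add(a, 0), -1)), Mul(2, a)), Rational(1, 2)) = Pow(Add(Mul(Add(-5, a), Pow(a, -1)), Mul(2, a)), Rational(1, 2)) = Pow(Add(Mul(Pow(a, -1), Add(-5, a)), Mul(2, a)), Rational(1, 2)) = Pow(Add(Mul(2, a), Mul(Pow(a, -1), Add(-5, a))), Rational(1, 2)))
Function('A')(k) = Add(1, Pow(k, 2)) (Function('A')(k) = Add(Mul(k, Add(0, k)), 1) = Add(Mul(k, k), 1) = Add(Pow(k, 2), 1) = Add(1, Pow(k, 2)))
Mul(Function('A')(12), Function('G')(5)) = Mul(Add(1, Pow(12, 2)), Pow(Add(1, Mul(-5, Pow(5, -1)), Mul(2, 5)), Rational(1, 2))) = Mul(Add(1, 144), Pow(Add(1, Mul(-5, Rational(1, 5)), 10), Rational(1, 2))) = Mul(145, Pow(Add(1, -1, 10), Rational(1, 2))) = Mul(145, Pow(10, Rational(1, 2)))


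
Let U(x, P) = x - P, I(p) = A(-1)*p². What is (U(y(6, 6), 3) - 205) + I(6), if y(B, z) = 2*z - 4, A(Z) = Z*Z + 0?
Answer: -164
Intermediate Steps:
A(Z) = Z² (A(Z) = Z² + 0 = Z²)
y(B, z) = -4 + 2*z
I(p) = p² (I(p) = (-1)²*p² = 1*p² = p²)
(U(y(6, 6), 3) - 205) + I(6) = (((-4 + 2*6) - 1*3) - 205) + 6² = (((-4 + 12) - 3) - 205) + 36 = ((8 - 3) - 205) + 36 = (5 - 205) + 36 = -200 + 36 = -164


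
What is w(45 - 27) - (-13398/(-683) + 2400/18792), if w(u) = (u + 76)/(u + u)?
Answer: -18325081/1069578 ≈ -17.133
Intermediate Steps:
w(u) = (76 + u)/(2*u) (w(u) = (76 + u)/((2*u)) = (76 + u)*(1/(2*u)) = (76 + u)/(2*u))
w(45 - 27) - (-13398/(-683) + 2400/18792) = (76 + (45 - 27))/(2*(45 - 27)) - (-13398/(-683) + 2400/18792) = (½)*(76 + 18)/18 - (-13398*(-1/683) + 2400*(1/18792)) = (½)*(1/18)*94 - (13398/683 + 100/783) = 47/18 - 1*10558934/534789 = 47/18 - 10558934/534789 = -18325081/1069578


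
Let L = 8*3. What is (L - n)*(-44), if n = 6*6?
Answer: 528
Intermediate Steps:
n = 36
L = 24
(L - n)*(-44) = (24 - 1*36)*(-44) = (24 - 36)*(-44) = -12*(-44) = 528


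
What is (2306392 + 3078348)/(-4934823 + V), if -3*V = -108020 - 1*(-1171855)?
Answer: -4038555/3967076 ≈ -1.0180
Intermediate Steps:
V = -1063835/3 (V = -(-108020 - 1*(-1171855))/3 = -(-108020 + 1171855)/3 = -1/3*1063835 = -1063835/3 ≈ -3.5461e+5)
(2306392 + 3078348)/(-4934823 + V) = (2306392 + 3078348)/(-4934823 - 1063835/3) = 5384740/(-15868304/3) = 5384740*(-3/15868304) = -4038555/3967076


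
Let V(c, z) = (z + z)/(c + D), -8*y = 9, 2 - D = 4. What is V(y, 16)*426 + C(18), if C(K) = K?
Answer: -108606/25 ≈ -4344.2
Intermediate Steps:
D = -2 (D = 2 - 1*4 = 2 - 4 = -2)
y = -9/8 (y = -⅛*9 = -9/8 ≈ -1.1250)
V(c, z) = 2*z/(-2 + c) (V(c, z) = (z + z)/(c - 2) = (2*z)/(-2 + c) = 2*z/(-2 + c))
V(y, 16)*426 + C(18) = (2*16/(-2 - 9/8))*426 + 18 = (2*16/(-25/8))*426 + 18 = (2*16*(-8/25))*426 + 18 = -256/25*426 + 18 = -109056/25 + 18 = -108606/25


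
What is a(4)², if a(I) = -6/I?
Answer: 9/4 ≈ 2.2500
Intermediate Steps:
a(4)² = (-6/4)² = (-6*¼)² = (-3/2)² = 9/4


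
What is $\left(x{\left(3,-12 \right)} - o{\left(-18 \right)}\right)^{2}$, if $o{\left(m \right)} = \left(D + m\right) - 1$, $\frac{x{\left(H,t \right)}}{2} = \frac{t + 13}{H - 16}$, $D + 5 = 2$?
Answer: $\frac{80656}{169} \approx 477.25$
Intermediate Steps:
$D = -3$ ($D = -5 + 2 = -3$)
$x{\left(H,t \right)} = \frac{2 \left(13 + t\right)}{-16 + H}$ ($x{\left(H,t \right)} = 2 \frac{t + 13}{H - 16} = 2 \frac{13 + t}{-16 + H} = \frac{2 \left(13 + t\right)}{-16 + H}$)
$o{\left(m \right)} = -4 + m$ ($o{\left(m \right)} = \left(-3 + m\right) - 1 = -4 + m$)
$\left(x{\left(3,-12 \right)} - o{\left(-18 \right)}\right)^{2} = \left(\frac{2 \left(13 - 12\right)}{-16 + 3} - \left(-4 - 18\right)\right)^{2} = \left(2 \frac{1}{-13} \cdot 1 - -22\right)^{2} = \left(2 \left(- \frac{1}{13}\right) 1 + 22\right)^{2} = \left(- \frac{2}{13} + 22\right)^{2} = \left(\frac{284}{13}\right)^{2} = \frac{80656}{169}$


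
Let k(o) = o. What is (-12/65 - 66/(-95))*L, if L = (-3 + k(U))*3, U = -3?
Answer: -2268/247 ≈ -9.1822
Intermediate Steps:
L = -18 (L = (-3 - 3)*3 = -6*3 = -18)
(-12/65 - 66/(-95))*L = (-12/65 - 66/(-95))*(-18) = (-12*1/65 - 66*(-1/95))*(-18) = (-12/65 + 66/95)*(-18) = (126/247)*(-18) = -2268/247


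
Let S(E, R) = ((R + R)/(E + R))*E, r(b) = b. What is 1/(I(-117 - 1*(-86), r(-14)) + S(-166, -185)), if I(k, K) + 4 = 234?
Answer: 351/19310 ≈ 0.018177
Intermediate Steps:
I(k, K) = 230 (I(k, K) = -4 + 234 = 230)
S(E, R) = 2*E*R/(E + R) (S(E, R) = ((2*R)/(E + R))*E = (2*R/(E + R))*E = 2*E*R/(E + R))
1/(I(-117 - 1*(-86), r(-14)) + S(-166, -185)) = 1/(230 + 2*(-166)*(-185)/(-166 - 185)) = 1/(230 + 2*(-166)*(-185)/(-351)) = 1/(230 + 2*(-166)*(-185)*(-1/351)) = 1/(230 - 61420/351) = 1/(19310/351) = 351/19310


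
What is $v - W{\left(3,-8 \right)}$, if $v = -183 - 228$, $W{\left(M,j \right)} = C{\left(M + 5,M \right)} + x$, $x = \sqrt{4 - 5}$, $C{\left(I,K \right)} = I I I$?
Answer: $-923 - i \approx -923.0 - 1.0 i$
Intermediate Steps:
$C{\left(I,K \right)} = I^{3}$ ($C{\left(I,K \right)} = I^{2} I = I^{3}$)
$x = i$ ($x = \sqrt{-1} = i \approx 1.0 i$)
$W{\left(M,j \right)} = i + \left(5 + M\right)^{3}$ ($W{\left(M,j \right)} = \left(M + 5\right)^{3} + i = \left(5 + M\right)^{3} + i = i + \left(5 + M\right)^{3}$)
$v = -411$ ($v = -183 - 228 = -411$)
$v - W{\left(3,-8 \right)} = -411 - \left(i + \left(5 + 3\right)^{3}\right) = -411 - \left(i + 8^{3}\right) = -411 - \left(i + 512\right) = -411 - \left(512 + i\right) = -923 - i$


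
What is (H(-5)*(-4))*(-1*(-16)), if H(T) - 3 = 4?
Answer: -448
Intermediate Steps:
H(T) = 7 (H(T) = 3 + 4 = 7)
(H(-5)*(-4))*(-1*(-16)) = (7*(-4))*(-1*(-16)) = -28*16 = -448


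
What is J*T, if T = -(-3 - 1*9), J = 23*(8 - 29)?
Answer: -5796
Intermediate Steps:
J = -483 (J = 23*(-21) = -483)
T = 12 (T = -(-3 - 9) = -1*(-12) = 12)
J*T = -483*12 = -5796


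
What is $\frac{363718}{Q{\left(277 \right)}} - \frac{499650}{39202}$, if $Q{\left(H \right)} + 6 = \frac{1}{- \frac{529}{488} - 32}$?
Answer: $- \frac{57562923022730}{954157079} \approx -60329.0$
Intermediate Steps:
$Q{\left(H \right)} = - \frac{97358}{16145}$ ($Q{\left(H \right)} = -6 + \frac{1}{- \frac{529}{488} - 32} = -6 + \frac{1}{- \frac{16145}{488}} = -6 - \frac{488}{16145} = - \frac{97358}{16145}$)
$\frac{363718}{Q{\left(277 \right)}} - \frac{499650}{39202} = \frac{363718}{- \frac{97358}{16145}} - \frac{499650}{39202} = 363718 \left(- \frac{16145}{97358}\right) - \frac{249825}{19601} = - \frac{2936113555}{48679} - \frac{249825}{19601} = - \frac{57562923022730}{954157079}$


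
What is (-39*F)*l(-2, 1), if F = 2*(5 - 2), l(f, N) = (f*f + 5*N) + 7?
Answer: -3744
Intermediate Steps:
l(f, N) = 7 + f² + 5*N (l(f, N) = (f² + 5*N) + 7 = 7 + f² + 5*N)
F = 6 (F = 2*3 = 6)
(-39*F)*l(-2, 1) = (-39*6)*(7 + (-2)² + 5*1) = -234*(7 + 4 + 5) = -234*16 = -3744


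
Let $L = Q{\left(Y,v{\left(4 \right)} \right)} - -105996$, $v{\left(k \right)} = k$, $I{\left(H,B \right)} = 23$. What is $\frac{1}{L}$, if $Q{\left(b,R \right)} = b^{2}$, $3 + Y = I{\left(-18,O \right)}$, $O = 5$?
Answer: $\frac{1}{106396} \approx 9.3988 \cdot 10^{-6}$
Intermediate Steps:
$Y = 20$ ($Y = -3 + 23 = 20$)
$L = 106396$ ($L = 20^{2} - -105996 = 400 + 105996 = 106396$)
$\frac{1}{L} = \frac{1}{106396}$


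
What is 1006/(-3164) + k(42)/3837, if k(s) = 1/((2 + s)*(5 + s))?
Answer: -1995630583/6276518556 ≈ -0.31795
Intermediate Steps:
k(s) = 1/((2 + s)*(5 + s))
1006/(-3164) + k(42)/3837 = 1006/(-3164) + 1/((10 + 42² + 7*42)*3837) = 1006*(-1/3164) + (1/3837)/(10 + 1764 + 294) = -503/1582 + (1/3837)/2068 = -503/1582 + (1/2068)*(1/3837) = -503/1582 + 1/7934916 = -1995630583/6276518556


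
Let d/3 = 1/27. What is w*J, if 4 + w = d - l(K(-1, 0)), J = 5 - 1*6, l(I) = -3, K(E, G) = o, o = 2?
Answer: 8/9 ≈ 0.88889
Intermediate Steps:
K(E, G) = 2
J = -1 (J = 5 - 6 = -1)
d = 1/9 (d = 3/27 = 3*(1/27) = 1/9 ≈ 0.11111)
w = -8/9 (w = -4 + (1/9 - 1*(-3)) = -4 + (1/9 + 3) = -4 + 28/9 = -8/9 ≈ -0.88889)
w*J = -8/9*(-1) = 8/9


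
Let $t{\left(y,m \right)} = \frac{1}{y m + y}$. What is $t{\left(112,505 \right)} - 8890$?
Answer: $- \frac{503814079}{56672} \approx -8890.0$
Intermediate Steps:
$t{\left(y,m \right)} = \frac{1}{y + m y}$ ($t{\left(y,m \right)} = \frac{1}{m y + y} = \frac{1}{y + m y}$)
$t{\left(112,505 \right)} - 8890 = \frac{1}{112 \left(1 + 505\right)} - 8890 = \frac{1}{112 \cdot 506} - 8890 = \frac{1}{112} \cdot \frac{1}{506} - 8890 = \frac{1}{56672} - 8890 = - \frac{503814079}{56672}$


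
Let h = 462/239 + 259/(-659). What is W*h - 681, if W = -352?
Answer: -192638245/157501 ≈ -1223.1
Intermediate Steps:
h = 242557/157501 (h = 462*(1/239) + 259*(-1/659) = 462/239 - 259/659 = 242557/157501 ≈ 1.5400)
W*h - 681 = -352*242557/157501 - 681 = -85380064/157501 - 681 = -192638245/157501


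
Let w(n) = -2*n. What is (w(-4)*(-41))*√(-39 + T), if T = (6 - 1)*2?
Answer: -328*I*√29 ≈ -1766.3*I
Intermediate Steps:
T = 10 (T = 5*2 = 10)
(w(-4)*(-41))*√(-39 + T) = (-2*(-4)*(-41))*√(-39 + 10) = (8*(-41))*√(-29) = -328*I*√29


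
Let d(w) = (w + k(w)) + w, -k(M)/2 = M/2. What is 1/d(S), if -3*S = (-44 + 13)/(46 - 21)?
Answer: 75/31 ≈ 2.4194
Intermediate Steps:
k(M) = -M (k(M) = -2*M/2 = -M)
S = 31/75 (S = -(-44 + 13)/(3*(46 - 21)) = -(-31)/(3*25) = -⅓*(-31/25) = 31/75 ≈ 0.41333)
d(w) = w (d(w) = (w - w) + w = 0 + w = w)
1/d(S) = 1/(31/75) = 75/31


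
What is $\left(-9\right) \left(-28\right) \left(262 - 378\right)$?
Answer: $-29232$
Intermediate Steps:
$\left(-9\right) \left(-28\right) \left(262 - 378\right) = 252 \left(-116\right) = -29232$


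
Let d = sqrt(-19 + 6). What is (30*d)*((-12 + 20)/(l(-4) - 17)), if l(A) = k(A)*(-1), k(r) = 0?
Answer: -240*I*sqrt(13)/17 ≈ -50.902*I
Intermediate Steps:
d = I*sqrt(13) (d = sqrt(-13) = I*sqrt(13) ≈ 3.6056*I)
l(A) = 0 (l(A) = 0*(-1) = 0)
(30*d)*((-12 + 20)/(l(-4) - 17)) = (30*(I*sqrt(13)))*((-12 + 20)/(0 - 17)) = (30*I*sqrt(13))*(8/(-17)) = (30*I*sqrt(13))*(8*(-1/17)) = (30*I*sqrt(13))*(-8/17) = -240*I*sqrt(13)/17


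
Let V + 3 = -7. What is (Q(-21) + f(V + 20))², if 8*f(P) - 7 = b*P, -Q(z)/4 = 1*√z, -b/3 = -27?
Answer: 645985/64 - 817*I*√21 ≈ 10094.0 - 3744.0*I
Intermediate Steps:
V = -10 (V = -3 - 7 = -10)
b = 81 (b = -3*(-27) = 81)
Q(z) = -4*√z
f(P) = 7/8 + 81*P/8 (f(P) = 7/8 + (81*P)/8 = 7/8 + 81*P/8)
(Q(-21) + f(V + 20))² = (-4*I*√21 + (7/8 + 81*(-10 + 20)/8))² = (-4*I*√21 + (7/8 + (81/8)*10))² = (-4*I*√21 + (7/8 + 405/4))² = (-4*I*√21 + 817/8)² = (817/8 - 4*I*√21)²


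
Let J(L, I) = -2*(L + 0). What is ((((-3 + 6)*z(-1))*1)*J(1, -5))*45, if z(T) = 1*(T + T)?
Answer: 540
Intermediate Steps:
z(T) = 2*T (z(T) = 1*(2*T) = 2*T)
J(L, I) = -2*L
((((-3 + 6)*z(-1))*1)*J(1, -5))*45 = ((((-3 + 6)*(2*(-1)))*1)*(-2*1))*45 = (((3*(-2))*1)*(-2))*45 = (-6*1*(-2))*45 = -6*(-2)*45 = 12*45 = 540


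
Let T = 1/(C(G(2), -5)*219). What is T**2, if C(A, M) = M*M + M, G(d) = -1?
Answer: 1/19184400 ≈ 5.2126e-8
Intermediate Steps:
C(A, M) = M + M**2 (C(A, M) = M**2 + M = M + M**2)
T = 1/4380 (T = 1/(-5*(1 - 5)*219) = (1/219)/(-5*(-4)) = (1/219)/20 = (1/20)*(1/219) = 1/4380 ≈ 0.00022831)
T**2 = (1/4380)**2 = 1/19184400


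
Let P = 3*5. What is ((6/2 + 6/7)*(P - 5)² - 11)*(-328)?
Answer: -860344/7 ≈ -1.2291e+5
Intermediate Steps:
P = 15
((6/2 + 6/7)*(P - 5)² - 11)*(-328) = ((6/2 + 6/7)*(15 - 5)² - 11)*(-328) = ((6*(½) + 6*(⅐))*10² - 11)*(-328) = ((3 + 6/7)*100 - 11)*(-328) = ((27/7)*100 - 11)*(-328) = (2700/7 - 11)*(-328) = (2623/7)*(-328) = -860344/7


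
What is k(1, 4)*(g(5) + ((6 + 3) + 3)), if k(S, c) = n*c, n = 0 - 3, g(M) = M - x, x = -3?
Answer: -240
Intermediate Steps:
g(M) = 3 + M (g(M) = M - 1*(-3) = M + 3 = 3 + M)
n = -3
k(S, c) = -3*c
k(1, 4)*(g(5) + ((6 + 3) + 3)) = (-3*4)*((3 + 5) + ((6 + 3) + 3)) = -12*(8 + (9 + 3)) = -12*(8 + 12) = -12*20 = -240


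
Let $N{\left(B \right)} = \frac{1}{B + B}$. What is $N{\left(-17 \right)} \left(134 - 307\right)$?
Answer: $\frac{173}{34} \approx 5.0882$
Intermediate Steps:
$N{\left(B \right)} = \frac{1}{2 B}$
$N{\left(-17 \right)} \left(134 - 307\right) = \frac{1}{2 \left(-17\right)} \left(134 - 307\right) = \frac{1}{2} \left(- \frac{1}{17}\right) \left(-173\right) = \left(- \frac{1}{34}\right) \left(-173\right) = \frac{173}{34}$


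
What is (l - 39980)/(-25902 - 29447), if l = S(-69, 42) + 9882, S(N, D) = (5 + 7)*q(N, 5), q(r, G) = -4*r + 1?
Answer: 26774/55349 ≈ 0.48373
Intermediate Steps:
q(r, G) = 1 - 4*r
S(N, D) = 12 - 48*N (S(N, D) = (5 + 7)*(1 - 4*N) = 12*(1 - 4*N) = 12 - 48*N)
l = 13206 (l = (12 - 48*(-69)) + 9882 = (12 + 3312) + 9882 = 3324 + 9882 = 13206)
(l - 39980)/(-25902 - 29447) = (13206 - 39980)/(-25902 - 29447) = -26774/(-55349) = -26774*(-1/55349) = 26774/55349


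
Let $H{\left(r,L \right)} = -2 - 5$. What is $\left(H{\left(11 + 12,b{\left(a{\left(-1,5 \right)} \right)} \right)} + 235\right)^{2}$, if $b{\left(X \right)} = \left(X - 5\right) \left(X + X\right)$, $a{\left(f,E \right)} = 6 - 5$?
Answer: $51984$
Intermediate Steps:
$a{\left(f,E \right)} = 1$ ($a{\left(f,E \right)} = 6 - 5 = 1$)
$b{\left(X \right)} = 2 X \left(-5 + X\right)$ ($b{\left(X \right)} = \left(-5 + X\right) 2 X = 2 X \left(-5 + X\right)$)
$H{\left(r,L \right)} = -7$
$\left(H{\left(11 + 12,b{\left(a{\left(-1,5 \right)} \right)} \right)} + 235\right)^{2} = \left(-7 + 235\right)^{2} = 228^{2} = 51984$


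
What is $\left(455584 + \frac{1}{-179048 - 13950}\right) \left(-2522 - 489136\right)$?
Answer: $- \frac{21614957521483899}{96499} \approx -2.2399 \cdot 10^{11}$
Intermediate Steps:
$\left(455584 + \frac{1}{-179048 - 13950}\right) \left(-2522 - 489136\right) = \left(455584 + \frac{1}{-192998}\right) \left(-491658\right) = \left(455584 - \frac{1}{192998}\right) \left(-491658\right) = \frac{87926800831}{192998} \left(-491658\right) = - \frac{21614957521483899}{96499}$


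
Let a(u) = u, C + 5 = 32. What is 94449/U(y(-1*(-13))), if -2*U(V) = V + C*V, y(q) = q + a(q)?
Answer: -94449/364 ≈ -259.48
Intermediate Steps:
C = 27 (C = -5 + 32 = 27)
y(q) = 2*q (y(q) = q + q = 2*q)
U(V) = -14*V (U(V) = -(V + 27*V)/2 = -14*V)
94449/U(y(-1*(-13))) = 94449/((-28*(-1*(-13)))) = 94449/((-28*13)) = 94449/((-14*26)) = 94449/(-364) = 94449*(-1/364) = -94449/364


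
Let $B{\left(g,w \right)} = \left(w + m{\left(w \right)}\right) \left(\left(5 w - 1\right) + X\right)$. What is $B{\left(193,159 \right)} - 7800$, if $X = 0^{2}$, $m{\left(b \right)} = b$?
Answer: $244692$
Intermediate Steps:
$X = 0$
$B{\left(g,w \right)} = 2 w \left(-1 + 5 w\right)$ ($B{\left(g,w \right)} = \left(w + w\right) \left(\left(5 w - 1\right) + 0\right) = 2 w \left(\left(-1 + 5 w\right) + 0\right) = 2 w \left(-1 + 5 w\right)$)
$B{\left(193,159 \right)} - 7800 = 2 \cdot 159 \left(-1 + 5 \cdot 159\right) - 7800 = 2 \cdot 159 \left(-1 + 795\right) - 7800 = 2 \cdot 159 \cdot 794 - 7800 = 252492 - 7800 = 244692$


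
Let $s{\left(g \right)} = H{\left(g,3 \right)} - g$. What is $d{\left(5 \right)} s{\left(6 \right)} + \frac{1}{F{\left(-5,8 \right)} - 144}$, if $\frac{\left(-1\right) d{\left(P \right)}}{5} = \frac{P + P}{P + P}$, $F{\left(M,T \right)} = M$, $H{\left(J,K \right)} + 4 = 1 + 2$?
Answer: $\frac{5214}{149} \approx 34.993$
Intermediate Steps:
$H{\left(J,K \right)} = -1$ ($H{\left(J,K \right)} = -4 + \left(1 + 2\right) = -4 + 3 = -1$)
$d{\left(P \right)} = -5$ ($d{\left(P \right)} = - 5 \frac{P + P}{P + P} = - 5 \frac{2 P}{2 P} = - 5 \cdot 2 P \frac{1}{2 P} = \left(-5\right) 1 = -5$)
$s{\left(g \right)} = -1 - g$
$d{\left(5 \right)} s{\left(6 \right)} + \frac{1}{F{\left(-5,8 \right)} - 144} = - 5 \left(-1 - 6\right) + \frac{1}{-5 - 144} = - 5 \left(-1 - 6\right) + \frac{1}{-149} = \left(-5\right) \left(-7\right) - \frac{1}{149} = 35 - \frac{1}{149} = \frac{5214}{149}$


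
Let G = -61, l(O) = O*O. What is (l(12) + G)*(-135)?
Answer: -11205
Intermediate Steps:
l(O) = O**2
(l(12) + G)*(-135) = (12**2 - 61)*(-135) = (144 - 61)*(-135) = 83*(-135) = -11205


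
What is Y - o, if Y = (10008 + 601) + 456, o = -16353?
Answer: 27418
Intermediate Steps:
Y = 11065 (Y = 10609 + 456 = 11065)
Y - o = 11065 - 1*(-16353) = 11065 + 16353 = 27418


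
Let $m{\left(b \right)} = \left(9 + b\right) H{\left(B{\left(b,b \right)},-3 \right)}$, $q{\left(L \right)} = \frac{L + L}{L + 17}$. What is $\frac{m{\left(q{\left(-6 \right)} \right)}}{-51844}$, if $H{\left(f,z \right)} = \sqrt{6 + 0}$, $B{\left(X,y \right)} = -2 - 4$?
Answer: $- \frac{87 \sqrt{6}}{570284} \approx -0.00037368$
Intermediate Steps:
$B{\left(X,y \right)} = -6$
$H{\left(f,z \right)} = \sqrt{6}$
$q{\left(L \right)} = \frac{2 L}{17 + L}$
$m{\left(b \right)} = \sqrt{6} \left(9 + b\right)$ ($m{\left(b \right)} = \left(9 + b\right) \sqrt{6} = \sqrt{6} \left(9 + b\right)$)
$\frac{m{\left(q{\left(-6 \right)} \right)}}{-51844} = \frac{\sqrt{6} \left(9 + 2 \left(-6\right) \frac{1}{17 - 6}\right)}{-51844} = \sqrt{6} \left(9 + 2 \left(-6\right) \frac{1}{11}\right) \left(- \frac{1}{51844}\right) = \sqrt{6} \left(9 - \frac{12}{11}\right) \left(- \frac{1}{51844}\right) = \sqrt{6} \cdot \frac{87}{11} \left(- \frac{1}{51844}\right) = \frac{87 \sqrt{6}}{11} \left(- \frac{1}{51844}\right) = - \frac{87 \sqrt{6}}{570284}$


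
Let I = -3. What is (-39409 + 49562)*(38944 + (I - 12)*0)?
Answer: 395398432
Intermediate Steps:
(-39409 + 49562)*(38944 + (I - 12)*0) = (-39409 + 49562)*(38944 + (-3 - 12)*0) = 10153*(38944 - 15*0) = 10153*(38944 + 0) = 10153*38944 = 395398432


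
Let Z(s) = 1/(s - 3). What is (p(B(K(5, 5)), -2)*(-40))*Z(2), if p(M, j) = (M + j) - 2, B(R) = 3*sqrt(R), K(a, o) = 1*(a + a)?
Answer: -160 + 120*sqrt(10) ≈ 219.47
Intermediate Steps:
Z(s) = 1/(-3 + s)
K(a, o) = 2*a (K(a, o) = 1*(2*a) = 2*a)
p(M, j) = -2 + M + j
(p(B(K(5, 5)), -2)*(-40))*Z(2) = ((-2 + 3*sqrt(2*5) - 2)*(-40))/(-3 + 2) = ((-2 + 3*sqrt(10) - 2)*(-40))/(-1) = ((-4 + 3*sqrt(10))*(-40))*(-1) = (160 - 120*sqrt(10))*(-1) = -160 + 120*sqrt(10)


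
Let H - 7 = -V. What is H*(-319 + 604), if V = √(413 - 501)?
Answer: 1995 - 570*I*√22 ≈ 1995.0 - 2673.5*I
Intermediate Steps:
V = 2*I*√22 (V = √(-88) = 2*I*√22 ≈ 9.3808*I)
H = 7 - 2*I*√22 ≈ 7.0 - 9.3808*I
H*(-319 + 604) = (7 - 2*I*√22)*(-319 + 604) = (7 - 2*I*√22)*285 = 1995 - 570*I*√22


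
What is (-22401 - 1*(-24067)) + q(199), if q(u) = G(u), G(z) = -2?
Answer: 1664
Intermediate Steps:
q(u) = -2
(-22401 - 1*(-24067)) + q(199) = (-22401 - 1*(-24067)) - 2 = (-22401 + 24067) - 2 = 1666 - 2 = 1664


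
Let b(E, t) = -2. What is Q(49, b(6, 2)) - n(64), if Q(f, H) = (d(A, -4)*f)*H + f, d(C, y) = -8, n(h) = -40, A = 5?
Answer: 873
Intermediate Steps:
Q(f, H) = f - 8*H*f (Q(f, H) = (-8*f)*H + f = -8*H*f + f = f - 8*H*f)
Q(49, b(6, 2)) - n(64) = 49*(1 - 8*(-2)) - 1*(-40) = 49*(1 + 16) + 40 = 49*17 + 40 = 833 + 40 = 873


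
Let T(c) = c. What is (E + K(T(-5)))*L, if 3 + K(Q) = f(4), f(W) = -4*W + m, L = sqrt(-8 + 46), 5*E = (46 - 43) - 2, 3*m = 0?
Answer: -94*sqrt(38)/5 ≈ -115.89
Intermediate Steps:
m = 0 (m = (1/3)*0 = 0)
E = 1/5 (E = ((46 - 43) - 2)/5 = (3 - 2)/5 = (1/5)*1 = 1/5 ≈ 0.20000)
L = sqrt(38) ≈ 6.1644
f(W) = -4*W (f(W) = -4*W + 0 = -4*W)
K(Q) = -19 (K(Q) = -3 - 4*4 = -3 - 16 = -19)
(E + K(T(-5)))*L = (1/5 - 19)*sqrt(38) = -94*sqrt(38)/5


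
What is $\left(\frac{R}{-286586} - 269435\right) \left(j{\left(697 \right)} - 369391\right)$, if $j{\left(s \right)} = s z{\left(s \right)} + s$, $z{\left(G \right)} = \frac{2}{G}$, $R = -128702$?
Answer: $\frac{14234492113163968}{143293} \approx 9.9338 \cdot 10^{10}$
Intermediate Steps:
$j{\left(s \right)} = 2 + s$ ($j{\left(s \right)} = s \frac{2}{s} + s = 2 + s$)
$\left(\frac{R}{-286586} - 269435\right) \left(j{\left(697 \right)} - 369391\right) = \left(- \frac{128702}{-286586} - 269435\right) \left(\left(2 + 697\right) - 369391\right) = \left(\left(-128702\right) \left(- \frac{1}{286586}\right) - 269435\right) \left(699 - 369391\right) = \left(\frac{64351}{143293} - 269435\right) \left(-368692\right) = \left(- \frac{38608085104}{143293}\right) \left(-368692\right) = \frac{14234492113163968}{143293}$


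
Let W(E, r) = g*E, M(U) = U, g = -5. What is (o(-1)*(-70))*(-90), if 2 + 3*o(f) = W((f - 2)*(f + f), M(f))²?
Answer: 1885800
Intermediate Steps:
W(E, r) = -5*E
o(f) = -⅔ + 100*f²*(-2 + f)²/3 (o(f) = -⅔ + (-5*(f - 2)*(f + f))²/3 = -⅔ + (-5*(-2 + f)*2*f)²/3 = -⅔ + (-10*f*(-2 + f))²/3 = -⅔ + (100*f²*(-2 + f)²)/3 = -⅔ + 100*f²*(-2 + f)²/3)
(o(-1)*(-70))*(-90) = ((-⅔ + (100/3)*(-1)²*(-2 - 1)²)*(-70))*(-90) = ((-⅔ + (100/3)*1*(-3)²)*(-70))*(-90) = ((-⅔ + (100/3)*1*9)*(-70))*(-90) = ((-⅔ + 300)*(-70))*(-90) = ((898/3)*(-70))*(-90) = -62860/3*(-90) = 1885800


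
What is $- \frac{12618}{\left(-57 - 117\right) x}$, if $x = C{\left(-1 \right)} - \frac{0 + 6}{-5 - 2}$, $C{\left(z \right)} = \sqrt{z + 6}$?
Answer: $- \frac{88326}{6061} + \frac{103047 \sqrt{5}}{6061} \approx 23.444$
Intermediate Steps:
$C{\left(z \right)} = \sqrt{6 + z}$
$x = \frac{6}{7} + \sqrt{5}$ ($x = \sqrt{6 - 1} - \frac{0 + 6}{-5 - 2} = \sqrt{5} - \frac{1}{-7} \cdot 6 = \sqrt{5} - \left(- \frac{1}{7}\right) 6 = \sqrt{5} - - \frac{6}{7} = \sqrt{5} + \frac{6}{7} = \frac{6}{7} + \sqrt{5} \approx 3.0932$)
$- \frac{12618}{\left(-57 - 117\right) x} = - \frac{12618}{\left(-57 - 117\right) \left(\frac{6}{7} + \sqrt{5}\right)} = - \frac{12618}{\left(-174\right) \left(\frac{6}{7} + \sqrt{5}\right)} = - \frac{12618}{- \frac{1044}{7} - 174 \sqrt{5}}$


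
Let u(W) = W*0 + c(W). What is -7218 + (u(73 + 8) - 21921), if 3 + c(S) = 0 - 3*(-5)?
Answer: -29127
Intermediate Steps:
c(S) = 12 (c(S) = -3 + (0 - 3*(-5)) = -3 + (0 + 15) = -3 + 15 = 12)
u(W) = 12 (u(W) = W*0 + 12 = 0 + 12 = 12)
-7218 + (u(73 + 8) - 21921) = -7218 + (12 - 21921) = -7218 - 21909 = -29127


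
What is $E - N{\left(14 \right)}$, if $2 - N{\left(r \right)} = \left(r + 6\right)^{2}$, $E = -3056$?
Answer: $-2658$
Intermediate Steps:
$N{\left(r \right)} = 2 - \left(6 + r\right)^{2}$ ($N{\left(r \right)} = 2 - \left(r + 6\right)^{2} = 2 - \left(6 + r\right)^{2}$)
$E - N{\left(14 \right)} = -3056 - \left(2 - \left(6 + 14\right)^{2}\right) = -3056 - \left(2 - 20^{2}\right) = -3056 - \left(2 - 400\right) = -3056 - -398 = -3056 + 398 = -2658$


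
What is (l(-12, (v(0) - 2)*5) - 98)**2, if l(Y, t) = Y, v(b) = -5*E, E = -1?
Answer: 12100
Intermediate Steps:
v(b) = 5 (v(b) = -5*(-1) = 5)
(l(-12, (v(0) - 2)*5) - 98)**2 = (-12 - 98)**2 = (-110)**2 = 12100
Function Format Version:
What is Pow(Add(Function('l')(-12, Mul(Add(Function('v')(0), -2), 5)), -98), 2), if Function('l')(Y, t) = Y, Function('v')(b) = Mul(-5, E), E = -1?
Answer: 12100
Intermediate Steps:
Function('v')(b) = 5 (Function('v')(b) = Mul(-5, -1) = 5)
Pow(Add(Function('l')(-12, Mul(Add(Function('v')(0), -2), 5)), -98), 2) = Pow(Add(-12, -98), 2) = Pow(-110, 2) = 12100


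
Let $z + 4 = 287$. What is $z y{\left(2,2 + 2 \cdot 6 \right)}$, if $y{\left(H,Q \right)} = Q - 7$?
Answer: $1981$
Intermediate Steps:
$z = 283$ ($z = -4 + 287 = 283$)
$y{\left(H,Q \right)} = -7 + Q$
$z y{\left(2,2 + 2 \cdot 6 \right)} = 283 \left(-7 + \left(2 + 2 \cdot 6\right)\right) = 283 \left(-7 + \left(2 + 12\right)\right) = 283 \left(-7 + 14\right) = 283 \cdot 7 = 1981$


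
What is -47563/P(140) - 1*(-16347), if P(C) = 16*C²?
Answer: 5126371637/313600 ≈ 16347.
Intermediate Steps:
-47563/P(140) - 1*(-16347) = -47563/(16*140²) - 1*(-16347) = -47563/(16*19600) + 16347 = -47563/313600 + 16347 = 5126371637/313600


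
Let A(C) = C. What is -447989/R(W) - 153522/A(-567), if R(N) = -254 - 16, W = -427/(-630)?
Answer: 3647663/1890 ≈ 1930.0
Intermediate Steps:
W = 61/90 (W = -427*(-1/630) = 61/90 ≈ 0.67778)
R(N) = -270
-447989/R(W) - 153522/A(-567) = -447989/(-270) - 153522/(-567) = -447989*(-1/270) - 153522*(-1/567) = 447989/270 + 5686/21 = 3647663/1890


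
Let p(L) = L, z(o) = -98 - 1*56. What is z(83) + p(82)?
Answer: -72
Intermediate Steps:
z(o) = -154 (z(o) = -98 - 56 = -154)
z(83) + p(82) = -154 + 82 = -72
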